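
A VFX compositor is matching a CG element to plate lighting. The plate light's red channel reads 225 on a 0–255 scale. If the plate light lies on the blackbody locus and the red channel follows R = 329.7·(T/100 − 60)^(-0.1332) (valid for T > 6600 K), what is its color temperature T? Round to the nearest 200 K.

(t − 60)^(-0.1332) = 225/329.7 = 0.68244.
t − 60 = 0.68244^(1/-0.1332) = 0.68244^(-7.508) = 17.610, so t = 77.610.
T = 100·t = 7761 K → 7800 K to the nearest 200 K.

7800 K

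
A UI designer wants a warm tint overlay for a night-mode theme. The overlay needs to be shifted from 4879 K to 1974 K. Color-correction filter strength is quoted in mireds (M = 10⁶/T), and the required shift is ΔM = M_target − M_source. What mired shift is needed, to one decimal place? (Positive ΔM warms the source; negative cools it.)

+301.6 mireds

M_source = 10⁶/4879 = 204.960; M_target = 10⁶/1974 = 506.586.
ΔM = 506.586 − 204.960 = 301.626 → +301.6 mireds, a warming shift.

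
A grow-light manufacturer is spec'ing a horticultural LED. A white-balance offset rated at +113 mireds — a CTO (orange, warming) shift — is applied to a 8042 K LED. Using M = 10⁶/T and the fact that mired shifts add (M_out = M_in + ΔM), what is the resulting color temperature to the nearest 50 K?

4200 K

M_in = 10⁶/8042 = 124.35 mireds.
M_out = 124.35 + (+113) = 237.35 mireds.
T_out = 10⁶/237.35 = 4213.2 K → 4200 K.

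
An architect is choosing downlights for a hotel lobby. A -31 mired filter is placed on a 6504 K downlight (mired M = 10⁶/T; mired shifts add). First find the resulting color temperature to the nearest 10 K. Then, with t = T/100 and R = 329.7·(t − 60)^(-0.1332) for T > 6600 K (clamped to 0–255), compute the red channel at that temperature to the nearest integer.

219

M_in = 10⁶/6504 = 153.75; M_out = 153.75 + (-31) = 122.75.
T_out = 10⁶/122.75 = 8146.5 K → 8150 K; t = 81.5.
R = 329.7·(81.5 − 60)^(-0.1332) = 329.7·21.5^(-0.1332) = 329.7·0.66454 = 219.098.
Rounded: 219.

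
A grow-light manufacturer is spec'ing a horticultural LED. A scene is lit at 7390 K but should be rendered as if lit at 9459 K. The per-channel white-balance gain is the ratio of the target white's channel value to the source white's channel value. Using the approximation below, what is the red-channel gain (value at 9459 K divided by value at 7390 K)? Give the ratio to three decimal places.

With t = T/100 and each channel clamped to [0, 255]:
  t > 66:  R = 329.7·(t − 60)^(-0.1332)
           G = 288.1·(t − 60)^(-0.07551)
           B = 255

At 7390 K (t = 73.9):
  R = 329.7·(73.9 − 60)^(-0.1332) = 329.7·13.9^(-0.1332) = 329.7·0.70429 = 232.204.
At 9459 K (t = 94.59):
  R = 329.7·(94.59 − 60)^(-0.1332) = 329.7·34.59^(-0.1332) = 329.7·0.62375 = 205.651.
Gain = 205.651 / 232.204 = 0.8856 → 0.886.

0.886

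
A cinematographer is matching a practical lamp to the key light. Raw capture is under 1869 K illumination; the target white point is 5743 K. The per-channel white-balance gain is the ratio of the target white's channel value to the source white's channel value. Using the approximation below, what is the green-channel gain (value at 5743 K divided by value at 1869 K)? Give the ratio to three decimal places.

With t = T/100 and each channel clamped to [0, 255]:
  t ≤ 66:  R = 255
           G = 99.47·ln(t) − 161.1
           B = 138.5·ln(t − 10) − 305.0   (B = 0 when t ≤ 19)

1.858

At 1869 K (t = 18.69):
  G = 99.47·ln 18.69 − 161.1 = 99.47·2.9280 − 161.1 = 130.147.
At 5743 K (t = 57.43):
  G = 99.47·ln 57.43 − 161.1 = 99.47·4.0506 − 161.1 = 241.810.
Gain = 241.810 / 130.147 = 1.8580 → 1.858.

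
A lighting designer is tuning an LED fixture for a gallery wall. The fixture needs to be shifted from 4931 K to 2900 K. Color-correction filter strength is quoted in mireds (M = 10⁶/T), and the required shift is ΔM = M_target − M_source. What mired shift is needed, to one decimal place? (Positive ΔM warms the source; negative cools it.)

+142.0 mireds

M_source = 10⁶/4931 = 202.799; M_target = 10⁶/2900 = 344.828.
ΔM = 344.828 − 202.799 = 142.029 → +142.0 mireds, a warming shift.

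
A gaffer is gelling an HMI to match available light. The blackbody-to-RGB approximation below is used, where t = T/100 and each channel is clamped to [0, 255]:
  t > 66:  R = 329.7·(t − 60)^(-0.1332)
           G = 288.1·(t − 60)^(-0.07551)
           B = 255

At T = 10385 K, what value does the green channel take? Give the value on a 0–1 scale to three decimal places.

t = 10385/100 = 103.85; the t > 66 branch applies.
G = 288.1·(103.85 − 60)^(-0.07551) = 288.1·43.85^(-0.07551) = 288.1·0.75165 = 216.550.
On a 0–1 scale: 216.550/255 = 0.8492 → 0.849.

0.849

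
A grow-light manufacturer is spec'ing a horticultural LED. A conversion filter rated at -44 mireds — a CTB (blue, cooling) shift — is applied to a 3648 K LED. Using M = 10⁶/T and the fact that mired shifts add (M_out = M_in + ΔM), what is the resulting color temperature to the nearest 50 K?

M_in = 10⁶/3648 = 274.12 mireds.
M_out = 274.12 + (-44) = 230.12 mireds.
T_out = 10⁶/230.12 = 4345.5 K → 4350 K.

4350 K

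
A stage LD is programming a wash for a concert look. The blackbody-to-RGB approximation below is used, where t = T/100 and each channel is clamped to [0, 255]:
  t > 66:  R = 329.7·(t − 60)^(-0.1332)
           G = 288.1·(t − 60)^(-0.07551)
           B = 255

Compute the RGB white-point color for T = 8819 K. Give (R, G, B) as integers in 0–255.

(211, 224, 255)

t = 8819/100 = 88.19; the t > 66 branch applies.
R = 329.7·(88.19 − 60)^(-0.1332) = 329.7·28.19^(-0.1332) = 329.7·0.64098 = 211.332.
G = 288.1·(88.19 − 60)^(-0.07551) = 288.1·28.19^(-0.07551) = 288.1·0.77715 = 223.896.
B = 255 by definition for t > 66.
Rounded: (211, 224, 255).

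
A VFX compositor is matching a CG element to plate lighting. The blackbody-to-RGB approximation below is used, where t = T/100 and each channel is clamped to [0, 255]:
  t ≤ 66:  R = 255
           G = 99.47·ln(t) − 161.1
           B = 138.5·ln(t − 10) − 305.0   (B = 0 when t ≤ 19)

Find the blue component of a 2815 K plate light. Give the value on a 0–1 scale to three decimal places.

t = 2815/100 = 28.15; the t ≤ 66 branch applies.
B = 138.5·ln(28.15 − 10) − 305.0 = 138.5·ln 18.15 − 305.0 = 138.5·2.8987 − 305.0 = 96.466.
On a 0–1 scale: 96.466/255 = 0.3783 → 0.378.

0.378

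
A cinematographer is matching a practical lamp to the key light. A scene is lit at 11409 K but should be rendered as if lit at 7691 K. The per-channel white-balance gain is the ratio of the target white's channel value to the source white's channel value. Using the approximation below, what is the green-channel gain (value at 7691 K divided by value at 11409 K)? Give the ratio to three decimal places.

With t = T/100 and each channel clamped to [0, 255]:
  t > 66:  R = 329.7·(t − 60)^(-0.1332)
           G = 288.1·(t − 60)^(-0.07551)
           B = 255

At 11409 K (t = 114.09):
  G = 288.1·(114.09 − 60)^(-0.07551) = 288.1·54.09^(-0.07551) = 288.1·0.73983 = 213.145.
At 7691 K (t = 76.91):
  G = 288.1·(76.91 − 60)^(-0.07551) = 288.1·16.91^(-0.07551) = 288.1·0.80772 = 232.705.
Gain = 232.705 / 213.145 = 1.0918 → 1.092.

1.092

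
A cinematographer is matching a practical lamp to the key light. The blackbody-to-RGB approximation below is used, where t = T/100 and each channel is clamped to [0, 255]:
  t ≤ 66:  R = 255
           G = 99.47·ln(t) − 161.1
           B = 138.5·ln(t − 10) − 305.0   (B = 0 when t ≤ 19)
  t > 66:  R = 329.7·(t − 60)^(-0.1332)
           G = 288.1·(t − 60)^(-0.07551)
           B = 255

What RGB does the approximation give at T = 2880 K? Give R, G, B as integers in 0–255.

R=255, G=173, B=101

t = 2880/100 = 28.8; the t ≤ 66 branch applies.
R = 255 by definition for t ≤ 66.
G = 99.47·ln 28.8 − 161.1 = 99.47·3.3604 − 161.1 = 173.157.
B = 138.5·ln(28.8 − 10) − 305.0 = 138.5·ln 18.8 − 305.0 = 138.5·2.9339 − 305.0 = 101.339.
Rounded: (255, 173, 101).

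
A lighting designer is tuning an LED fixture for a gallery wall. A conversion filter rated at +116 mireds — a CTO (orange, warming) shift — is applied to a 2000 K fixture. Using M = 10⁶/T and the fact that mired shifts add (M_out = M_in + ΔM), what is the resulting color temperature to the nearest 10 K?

1620 K

M_in = 10⁶/2000 = 500.00 mireds.
M_out = 500.00 + (+116) = 616.00 mireds.
T_out = 10⁶/616.00 = 1623.4 K → 1620 K.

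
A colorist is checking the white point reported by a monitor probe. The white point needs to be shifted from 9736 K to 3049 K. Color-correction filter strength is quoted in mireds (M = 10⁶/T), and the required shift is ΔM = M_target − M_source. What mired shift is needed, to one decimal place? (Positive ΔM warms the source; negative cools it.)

+225.3 mireds

M_source = 10⁶/9736 = 102.712; M_target = 10⁶/3049 = 327.976.
ΔM = 327.976 − 102.712 = 225.265 → +225.3 mireds, a warming shift.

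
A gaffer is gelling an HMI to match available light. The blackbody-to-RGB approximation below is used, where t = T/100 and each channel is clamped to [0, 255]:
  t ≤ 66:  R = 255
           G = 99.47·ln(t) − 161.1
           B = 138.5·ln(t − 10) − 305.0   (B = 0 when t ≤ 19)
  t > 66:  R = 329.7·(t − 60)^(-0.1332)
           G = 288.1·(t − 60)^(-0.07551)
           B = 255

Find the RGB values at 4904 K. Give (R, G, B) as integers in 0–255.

(255, 226, 203)

t = 4904/100 = 49.04; the t ≤ 66 branch applies.
R = 255 by definition for t ≤ 66.
G = 99.47·ln 49.04 − 161.1 = 99.47·3.8926 − 161.1 = 226.101.
B = 138.5·ln(49.04 − 10) − 305.0 = 138.5·ln 39.04 − 305.0 = 138.5·3.6646 − 305.0 = 202.545.
Rounded: (255, 226, 203).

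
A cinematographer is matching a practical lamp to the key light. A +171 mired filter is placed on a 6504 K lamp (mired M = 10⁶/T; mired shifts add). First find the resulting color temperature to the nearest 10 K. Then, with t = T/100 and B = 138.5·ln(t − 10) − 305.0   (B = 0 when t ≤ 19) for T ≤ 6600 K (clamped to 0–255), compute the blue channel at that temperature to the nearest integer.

115

M_in = 10⁶/6504 = 153.75; M_out = 153.75 + (+171) = 324.75.
T_out = 10⁶/324.75 = 3079.3 K → 3080 K; t = 30.8.
B = 138.5·ln(30.8 − 10) − 305.0 = 138.5·ln 20.8 − 305.0 = 138.5·3.0350 − 305.0 = 115.341.
Rounded: 115.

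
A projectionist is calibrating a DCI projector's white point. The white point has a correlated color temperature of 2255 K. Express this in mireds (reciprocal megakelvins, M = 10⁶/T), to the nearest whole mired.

443 mireds

M = 10⁶ / 2255 = 443.459 → 443 mireds.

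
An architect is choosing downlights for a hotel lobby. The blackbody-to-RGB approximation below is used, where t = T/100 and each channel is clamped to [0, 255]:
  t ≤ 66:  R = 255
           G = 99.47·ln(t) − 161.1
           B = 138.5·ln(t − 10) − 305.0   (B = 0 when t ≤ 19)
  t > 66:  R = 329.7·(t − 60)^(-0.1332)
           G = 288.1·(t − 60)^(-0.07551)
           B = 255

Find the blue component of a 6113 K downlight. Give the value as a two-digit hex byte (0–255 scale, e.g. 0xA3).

0xF0

t = 6113/100 = 61.13; the t ≤ 66 branch applies.
B = 138.5·ln(61.13 − 10) − 305.0 = 138.5·ln 51.13 − 305.0 = 138.5·3.9344 − 305.0 = 239.910.
Rounded: 240; in hex, 0xF0.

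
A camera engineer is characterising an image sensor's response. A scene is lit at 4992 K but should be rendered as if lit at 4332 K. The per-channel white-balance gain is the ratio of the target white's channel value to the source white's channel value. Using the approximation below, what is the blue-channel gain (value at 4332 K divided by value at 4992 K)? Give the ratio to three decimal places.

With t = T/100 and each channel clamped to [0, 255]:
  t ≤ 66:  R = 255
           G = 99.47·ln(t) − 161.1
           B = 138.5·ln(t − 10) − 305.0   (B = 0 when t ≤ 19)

At 4992 K (t = 49.92):
  B = 138.5·ln(49.92 − 10) − 305.0 = 138.5·ln 39.92 − 305.0 = 138.5·3.6869 − 305.0 = 205.633.
At 4332 K (t = 43.32):
  B = 138.5·ln(43.32 − 10) − 305.0 = 138.5·ln 33.32 − 305.0 = 138.5·3.5062 − 305.0 = 180.603.
Gain = 180.603 / 205.633 = 0.8783 → 0.878.

0.878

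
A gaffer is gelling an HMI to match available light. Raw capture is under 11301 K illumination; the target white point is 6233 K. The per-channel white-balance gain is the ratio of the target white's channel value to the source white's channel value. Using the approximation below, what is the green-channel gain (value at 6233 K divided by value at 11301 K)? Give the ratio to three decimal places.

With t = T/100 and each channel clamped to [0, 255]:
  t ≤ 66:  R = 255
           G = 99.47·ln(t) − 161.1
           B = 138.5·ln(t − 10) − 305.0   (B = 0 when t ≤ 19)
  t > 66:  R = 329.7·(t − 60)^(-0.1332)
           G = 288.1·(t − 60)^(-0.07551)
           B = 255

At 11301 K (t = 113.01):
  G = 288.1·(113.01 − 60)^(-0.07551) = 288.1·53.01^(-0.07551) = 288.1·0.74096 = 213.470.
At 6233 K (t = 62.33):
  G = 99.47·ln 62.33 − 161.1 = 99.47·4.1324 − 161.1 = 249.954.
Gain = 249.954 / 213.470 = 1.1709 → 1.171.

1.171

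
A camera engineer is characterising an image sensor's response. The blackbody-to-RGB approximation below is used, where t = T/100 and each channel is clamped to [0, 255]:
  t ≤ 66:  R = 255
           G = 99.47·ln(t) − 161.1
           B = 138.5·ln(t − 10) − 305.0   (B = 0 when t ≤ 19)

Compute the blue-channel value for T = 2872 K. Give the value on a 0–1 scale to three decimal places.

0.395

t = 2872/100 = 28.72; the t ≤ 66 branch applies.
B = 138.5·ln(28.72 − 10) − 305.0 = 138.5·ln 18.72 − 305.0 = 138.5·2.9296 − 305.0 = 100.749.
On a 0–1 scale: 100.749/255 = 0.3951 → 0.395.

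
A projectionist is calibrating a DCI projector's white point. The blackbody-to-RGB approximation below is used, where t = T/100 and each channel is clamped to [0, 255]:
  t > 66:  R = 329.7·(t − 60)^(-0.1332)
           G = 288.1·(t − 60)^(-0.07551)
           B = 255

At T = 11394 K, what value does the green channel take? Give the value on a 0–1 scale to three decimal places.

t = 11394/100 = 113.94; the t > 66 branch applies.
G = 288.1·(113.94 − 60)^(-0.07551) = 288.1·53.94^(-0.07551) = 288.1·0.73999 = 213.190.
On a 0–1 scale: 213.190/255 = 0.8360 → 0.836.

0.836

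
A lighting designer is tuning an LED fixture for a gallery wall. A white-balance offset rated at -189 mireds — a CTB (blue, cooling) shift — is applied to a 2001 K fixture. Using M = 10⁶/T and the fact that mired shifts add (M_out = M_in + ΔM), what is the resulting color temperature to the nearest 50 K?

M_in = 10⁶/2001 = 499.75 mireds.
M_out = 499.75 + (-189) = 310.75 mireds.
T_out = 10⁶/310.75 = 3218.0 K → 3200 K.

3200 K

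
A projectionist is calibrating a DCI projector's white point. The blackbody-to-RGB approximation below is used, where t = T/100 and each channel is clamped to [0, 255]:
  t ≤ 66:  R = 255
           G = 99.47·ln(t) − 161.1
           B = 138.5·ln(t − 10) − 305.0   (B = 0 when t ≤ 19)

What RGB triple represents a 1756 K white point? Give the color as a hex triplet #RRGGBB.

t = 1756/100 = 17.56; the t ≤ 66 branch applies.
R = 255 by definition for t ≤ 66.
G = 99.47·ln 17.56 − 161.1 = 99.47·2.8656 − 161.1 = 123.944.
t = 17.56 ≤ 19, so B = 0.
Rounded: (255, 124, 0).
In hex: #FF7C00.

#FF7C00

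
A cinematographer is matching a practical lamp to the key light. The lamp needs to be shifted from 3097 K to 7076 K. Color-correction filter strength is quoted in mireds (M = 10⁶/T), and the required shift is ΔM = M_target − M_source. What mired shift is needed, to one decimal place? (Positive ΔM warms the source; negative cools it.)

M_source = 10⁶/3097 = 322.893; M_target = 10⁶/7076 = 141.323.
ΔM = 141.323 − 322.893 = -181.570 → -181.6 mireds, a cooling shift.

-181.6 mireds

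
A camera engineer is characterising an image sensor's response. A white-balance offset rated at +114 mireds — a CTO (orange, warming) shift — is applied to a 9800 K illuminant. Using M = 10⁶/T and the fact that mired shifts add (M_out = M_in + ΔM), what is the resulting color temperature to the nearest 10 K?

4630 K

M_in = 10⁶/9800 = 102.04 mireds.
M_out = 102.04 + (+114) = 216.04 mireds.
T_out = 10⁶/216.04 = 4628.8 K → 4630 K.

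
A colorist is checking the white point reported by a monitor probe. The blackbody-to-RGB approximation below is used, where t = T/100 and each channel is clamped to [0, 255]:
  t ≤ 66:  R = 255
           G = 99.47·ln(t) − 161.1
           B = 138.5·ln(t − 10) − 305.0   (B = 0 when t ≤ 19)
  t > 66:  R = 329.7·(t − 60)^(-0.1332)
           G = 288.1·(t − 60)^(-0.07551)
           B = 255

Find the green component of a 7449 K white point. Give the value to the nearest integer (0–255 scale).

t = 7449/100 = 74.49; the t > 66 branch applies.
G = 288.1·(74.49 − 60)^(-0.07551) = 288.1·14.49^(-0.07551) = 288.1·0.81720 = 235.435.
Rounded: 235.

235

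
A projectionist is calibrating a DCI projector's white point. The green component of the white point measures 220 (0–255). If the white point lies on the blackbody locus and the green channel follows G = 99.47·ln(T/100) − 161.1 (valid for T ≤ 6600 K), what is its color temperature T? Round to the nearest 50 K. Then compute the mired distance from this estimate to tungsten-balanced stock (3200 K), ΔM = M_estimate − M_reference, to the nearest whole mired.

-95 mireds

ln t = (220 + 161.1) / 99.47 = 3.8313.
t = e^3.8313 = 46.123.
T = 100·t = 4612 K → 4600 K to the nearest 50 K.
M_estimate = 10⁶/4600 = 217.39; M_reference = 10⁶/3200 = 312.50.
ΔM = 217.39 − 312.50 = -95.11 → -95 mireds.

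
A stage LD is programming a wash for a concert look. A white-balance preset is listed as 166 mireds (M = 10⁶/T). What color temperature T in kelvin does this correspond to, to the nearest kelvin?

6024 K

T = 10⁶ / 166 = 6024.10 K → 6024 K.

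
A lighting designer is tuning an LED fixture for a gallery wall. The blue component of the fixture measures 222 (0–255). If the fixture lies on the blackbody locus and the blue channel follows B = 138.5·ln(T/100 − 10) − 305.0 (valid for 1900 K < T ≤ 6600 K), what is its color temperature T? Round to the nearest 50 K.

5500 K

ln(t − 10) = (222 + 305.0) / 138.5 = 3.8051.
t − 10 = e^3.8051 = 44.928, so t = 54.928.
T = 100·t = 5493 K → 5500 K to the nearest 50 K.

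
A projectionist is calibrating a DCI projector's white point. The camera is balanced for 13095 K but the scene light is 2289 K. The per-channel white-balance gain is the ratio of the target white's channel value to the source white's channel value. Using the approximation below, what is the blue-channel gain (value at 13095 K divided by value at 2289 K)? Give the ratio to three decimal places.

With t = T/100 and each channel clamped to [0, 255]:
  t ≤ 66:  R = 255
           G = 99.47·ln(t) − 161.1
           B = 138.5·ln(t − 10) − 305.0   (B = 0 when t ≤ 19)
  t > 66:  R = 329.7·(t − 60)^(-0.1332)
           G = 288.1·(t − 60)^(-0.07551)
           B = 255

5.197

At 2289 K (t = 22.89):
  B = 138.5·ln(22.89 − 10) − 305.0 = 138.5·ln 12.89 − 305.0 = 138.5·2.5565 − 305.0 = 49.069.
At 13095 K (t = 130.95):
  B = 255 by definition for t > 66.
Gain = 255.000 / 49.069 = 5.1968 → 5.197.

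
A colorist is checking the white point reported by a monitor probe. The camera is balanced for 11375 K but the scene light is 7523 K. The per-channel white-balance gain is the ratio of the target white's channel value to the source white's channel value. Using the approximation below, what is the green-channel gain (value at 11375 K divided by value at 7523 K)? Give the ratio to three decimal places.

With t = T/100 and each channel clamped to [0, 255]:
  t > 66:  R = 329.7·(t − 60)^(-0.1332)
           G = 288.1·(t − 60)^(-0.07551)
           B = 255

0.909

At 7523 K (t = 75.23):
  G = 288.1·(75.23 − 60)^(-0.07551) = 288.1·15.23^(-0.07551) = 288.1·0.81413 = 234.551.
At 11375 K (t = 113.75):
  G = 288.1·(113.75 − 60)^(-0.07551) = 288.1·53.75^(-0.07551) = 288.1·0.74018 = 213.247.
Gain = 213.247 / 234.551 = 0.9092 → 0.909.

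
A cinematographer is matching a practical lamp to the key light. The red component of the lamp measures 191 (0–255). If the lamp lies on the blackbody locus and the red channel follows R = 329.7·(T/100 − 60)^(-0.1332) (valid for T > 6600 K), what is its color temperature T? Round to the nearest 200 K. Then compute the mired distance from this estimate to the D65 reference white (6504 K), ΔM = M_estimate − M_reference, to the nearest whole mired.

(t − 60)^(-0.1332) = 191/329.7 = 0.57931.
t − 60 = 0.57931^(1/-0.1332) = 0.57931^(-7.508) = 60.245, so t = 120.245.
T = 100·t = 12025 K → 12000 K to the nearest 200 K.
M_estimate = 10⁶/12000 = 83.33; M_reference = 10⁶/6504 = 153.75.
ΔM = 83.33 − 153.75 = -70.42 → -70 mireds.

-70 mireds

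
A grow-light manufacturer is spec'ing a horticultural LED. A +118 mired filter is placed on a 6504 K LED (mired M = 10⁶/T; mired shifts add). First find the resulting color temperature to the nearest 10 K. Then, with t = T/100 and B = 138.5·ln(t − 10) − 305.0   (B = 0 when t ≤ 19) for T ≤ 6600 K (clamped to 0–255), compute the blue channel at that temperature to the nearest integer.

150

M_in = 10⁶/6504 = 153.75; M_out = 153.75 + (+118) = 271.75.
T_out = 10⁶/271.75 = 3679.8 K → 3680 K; t = 36.8.
B = 138.5·ln(36.8 − 10) − 305.0 = 138.5·ln 26.8 − 305.0 = 138.5·3.2884 − 305.0 = 150.444.
Rounded: 150.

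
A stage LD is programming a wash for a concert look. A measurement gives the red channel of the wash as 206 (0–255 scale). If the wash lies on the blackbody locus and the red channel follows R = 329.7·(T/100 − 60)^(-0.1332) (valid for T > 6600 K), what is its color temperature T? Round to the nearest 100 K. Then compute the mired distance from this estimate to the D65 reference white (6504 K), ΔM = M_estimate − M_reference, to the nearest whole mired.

(t − 60)^(-0.1332) = 206/329.7 = 0.62481.
t − 60 = 0.62481^(1/-0.1332) = 0.62481^(-7.508) = 34.152, so t = 94.152.
T = 100·t = 9415 K → 9400 K to the nearest 100 K.
M_estimate = 10⁶/9400 = 106.38; M_reference = 10⁶/6504 = 153.75.
ΔM = 106.38 − 153.75 = -47.37 → -47 mireds.

-47 mireds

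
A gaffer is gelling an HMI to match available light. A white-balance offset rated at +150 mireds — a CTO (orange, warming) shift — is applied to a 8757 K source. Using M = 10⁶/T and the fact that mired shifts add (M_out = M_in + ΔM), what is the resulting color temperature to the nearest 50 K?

3800 K

M_in = 10⁶/8757 = 114.19 mireds.
M_out = 114.19 + (+150) = 264.19 mireds.
T_out = 10⁶/264.19 = 3785.1 K → 3800 K.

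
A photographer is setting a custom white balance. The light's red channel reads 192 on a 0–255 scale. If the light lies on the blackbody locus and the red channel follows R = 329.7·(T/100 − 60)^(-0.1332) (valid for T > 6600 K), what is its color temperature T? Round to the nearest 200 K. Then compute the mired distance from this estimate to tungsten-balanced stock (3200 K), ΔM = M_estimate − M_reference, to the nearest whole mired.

(t − 60)^(-0.1332) = 192/329.7 = 0.58235.
t − 60 = 0.58235^(1/-0.1332) = 0.58235^(-7.508) = 57.929, so t = 117.929.
T = 100·t = 11793 K → 11800 K to the nearest 200 K.
M_estimate = 10⁶/11800 = 84.75; M_reference = 10⁶/3200 = 312.50.
ΔM = 84.75 − 312.50 = -227.75 → -228 mireds.

-228 mireds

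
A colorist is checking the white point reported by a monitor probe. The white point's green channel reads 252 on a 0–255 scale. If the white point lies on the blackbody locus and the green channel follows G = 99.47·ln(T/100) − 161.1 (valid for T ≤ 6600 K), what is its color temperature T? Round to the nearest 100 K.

ln t = (252 + 161.1) / 99.47 = 4.1530.
t = e^4.1530 = 63.625.
T = 100·t = 6363 K → 6400 K to the nearest 100 K.

6400 K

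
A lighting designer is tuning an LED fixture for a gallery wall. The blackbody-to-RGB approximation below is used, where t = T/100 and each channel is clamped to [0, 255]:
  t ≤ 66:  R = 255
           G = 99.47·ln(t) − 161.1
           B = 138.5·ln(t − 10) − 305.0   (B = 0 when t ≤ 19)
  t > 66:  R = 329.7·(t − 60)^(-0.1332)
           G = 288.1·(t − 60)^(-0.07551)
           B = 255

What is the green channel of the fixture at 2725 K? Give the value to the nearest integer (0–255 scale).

t = 2725/100 = 27.25; the t ≤ 66 branch applies.
G = 99.47·ln 27.25 − 161.1 = 99.47·3.3051 − 161.1 = 167.654.
Rounded: 168.

168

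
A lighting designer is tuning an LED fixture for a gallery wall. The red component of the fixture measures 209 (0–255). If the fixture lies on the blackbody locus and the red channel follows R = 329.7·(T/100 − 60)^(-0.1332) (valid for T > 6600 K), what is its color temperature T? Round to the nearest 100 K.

(t − 60)^(-0.1332) = 209/329.7 = 0.63391.
t − 60 = 0.63391^(1/-0.1332) = 0.63391^(-7.508) = 30.639, so t = 90.639.
T = 100·t = 9064 K → 9100 K to the nearest 100 K.

9100 K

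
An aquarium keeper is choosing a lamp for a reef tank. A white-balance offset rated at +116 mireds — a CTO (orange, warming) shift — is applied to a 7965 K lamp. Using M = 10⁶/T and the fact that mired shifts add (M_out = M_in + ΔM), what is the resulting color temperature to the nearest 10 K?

M_in = 10⁶/7965 = 125.55 mireds.
M_out = 125.55 + (+116) = 241.55 mireds.
T_out = 10⁶/241.55 = 4139.9 K → 4140 K.

4140 K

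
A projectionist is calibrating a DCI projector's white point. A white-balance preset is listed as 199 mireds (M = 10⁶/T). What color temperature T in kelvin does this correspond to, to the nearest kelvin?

5025 K

T = 10⁶ / 199 = 5025.13 K → 5025 K.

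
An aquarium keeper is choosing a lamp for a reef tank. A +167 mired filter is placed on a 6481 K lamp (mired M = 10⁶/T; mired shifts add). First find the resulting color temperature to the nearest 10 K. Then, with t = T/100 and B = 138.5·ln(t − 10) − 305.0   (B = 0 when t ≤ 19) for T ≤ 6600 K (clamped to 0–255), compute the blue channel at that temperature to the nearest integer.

117

M_in = 10⁶/6481 = 154.30; M_out = 154.30 + (+167) = 321.30.
T_out = 10⁶/321.30 = 3112.4 K → 3110 K; t = 31.1.
B = 138.5·ln(31.1 − 10) − 305.0 = 138.5·ln 21.1 − 305.0 = 138.5·3.0493 − 305.0 = 117.324.
Rounded: 117.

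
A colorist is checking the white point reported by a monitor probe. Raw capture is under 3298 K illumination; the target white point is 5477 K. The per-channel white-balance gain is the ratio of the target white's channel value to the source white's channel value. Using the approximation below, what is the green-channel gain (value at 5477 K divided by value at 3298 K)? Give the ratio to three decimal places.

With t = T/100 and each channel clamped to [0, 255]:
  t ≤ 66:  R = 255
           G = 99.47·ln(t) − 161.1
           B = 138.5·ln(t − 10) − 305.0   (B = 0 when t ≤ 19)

1.270

At 3298 K (t = 32.98):
  G = 99.47·ln 32.98 − 161.1 = 99.47·3.4959 − 161.1 = 186.637.
At 5477 K (t = 54.77):
  G = 99.47·ln 54.77 − 161.1 = 99.47·4.0031 − 161.1 = 237.093.
Gain = 237.093 / 186.637 = 1.2703 → 1.270.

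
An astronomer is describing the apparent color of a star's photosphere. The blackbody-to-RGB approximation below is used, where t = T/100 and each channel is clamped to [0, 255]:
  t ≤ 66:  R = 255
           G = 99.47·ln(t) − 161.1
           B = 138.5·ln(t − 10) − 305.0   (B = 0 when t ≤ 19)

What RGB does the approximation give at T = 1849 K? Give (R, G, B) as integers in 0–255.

(255, 129, 0)

t = 1849/100 = 18.49; the t ≤ 66 branch applies.
R = 255 by definition for t ≤ 66.
G = 99.47·ln 18.49 − 161.1 = 99.47·2.9172 − 161.1 = 129.077.
t = 18.49 ≤ 19, so B = 0.
Rounded: (255, 129, 0).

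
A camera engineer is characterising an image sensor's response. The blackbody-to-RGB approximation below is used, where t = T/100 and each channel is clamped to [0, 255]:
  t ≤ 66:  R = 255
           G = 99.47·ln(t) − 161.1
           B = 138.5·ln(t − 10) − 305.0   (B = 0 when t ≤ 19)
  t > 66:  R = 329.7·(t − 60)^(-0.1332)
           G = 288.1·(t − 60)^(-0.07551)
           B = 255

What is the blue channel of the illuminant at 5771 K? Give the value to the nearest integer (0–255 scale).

230

t = 5771/100 = 57.71; the t ≤ 66 branch applies.
B = 138.5·ln(57.71 − 10) − 305.0 = 138.5·ln 47.71 − 305.0 = 138.5·3.8651 − 305.0 = 230.322.
Rounded: 230.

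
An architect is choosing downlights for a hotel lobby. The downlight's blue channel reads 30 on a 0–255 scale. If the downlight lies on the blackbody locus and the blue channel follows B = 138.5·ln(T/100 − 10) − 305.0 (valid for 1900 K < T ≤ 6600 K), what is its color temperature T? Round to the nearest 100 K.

ln(t − 10) = (30 + 305.0) / 138.5 = 2.4188.
t − 10 = e^2.4188 = 11.232, so t = 21.232.
T = 100·t = 2123 K → 2100 K to the nearest 100 K.

2100 K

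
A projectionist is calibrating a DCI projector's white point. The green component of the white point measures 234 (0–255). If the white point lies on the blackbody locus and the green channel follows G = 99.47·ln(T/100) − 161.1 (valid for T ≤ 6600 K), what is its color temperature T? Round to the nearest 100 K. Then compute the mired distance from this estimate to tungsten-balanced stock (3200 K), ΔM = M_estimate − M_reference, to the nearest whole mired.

-124 mireds

ln t = (234 + 161.1) / 99.47 = 3.9721.
t = e^3.9721 = 53.093.
T = 100·t = 5309 K → 5300 K to the nearest 100 K.
M_estimate = 10⁶/5300 = 188.68; M_reference = 10⁶/3200 = 312.50.
ΔM = 188.68 − 312.50 = -123.82 → -124 mireds.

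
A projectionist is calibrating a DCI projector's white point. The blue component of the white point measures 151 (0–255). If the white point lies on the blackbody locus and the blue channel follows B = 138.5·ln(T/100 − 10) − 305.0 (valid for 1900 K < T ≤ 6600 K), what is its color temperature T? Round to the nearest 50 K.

ln(t − 10) = (151 + 305.0) / 138.5 = 3.2924.
t − 10 = e^3.2924 = 26.908, so t = 36.908.
T = 100·t = 3691 K → 3700 K to the nearest 50 K.

3700 K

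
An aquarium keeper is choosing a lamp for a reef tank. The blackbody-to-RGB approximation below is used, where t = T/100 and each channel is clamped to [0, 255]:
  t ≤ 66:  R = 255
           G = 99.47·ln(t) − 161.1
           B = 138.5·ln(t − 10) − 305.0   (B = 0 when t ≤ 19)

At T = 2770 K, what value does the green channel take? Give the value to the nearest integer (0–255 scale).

t = 2770/100 = 27.7; the t ≤ 66 branch applies.
G = 99.47·ln 27.7 − 161.1 = 99.47·3.3214 − 161.1 = 169.283.
Rounded: 169.

169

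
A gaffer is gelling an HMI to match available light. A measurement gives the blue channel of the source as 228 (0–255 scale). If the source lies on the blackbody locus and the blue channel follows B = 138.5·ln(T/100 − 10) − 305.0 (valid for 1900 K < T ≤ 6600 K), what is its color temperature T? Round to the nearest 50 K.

5700 K

ln(t − 10) = (228 + 305.0) / 138.5 = 3.8484.
t − 10 = e^3.8484 = 46.917, so t = 56.917.
T = 100·t = 5692 K → 5700 K to the nearest 50 K.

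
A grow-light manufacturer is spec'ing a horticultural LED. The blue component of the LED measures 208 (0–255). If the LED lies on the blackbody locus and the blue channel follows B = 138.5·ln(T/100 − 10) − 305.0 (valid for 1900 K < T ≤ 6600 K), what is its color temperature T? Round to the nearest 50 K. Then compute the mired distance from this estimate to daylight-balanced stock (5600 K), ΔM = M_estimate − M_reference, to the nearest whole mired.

ln(t − 10) = (208 + 305.0) / 138.5 = 3.7040.
t − 10 = e^3.7040 = 40.608, so t = 50.608.
T = 100·t = 5061 K → 5050 K to the nearest 50 K.
M_estimate = 10⁶/5050 = 198.02; M_reference = 10⁶/5600 = 178.57.
ΔM = 198.02 − 178.57 = 19.45 → +19 mireds.

+19 mireds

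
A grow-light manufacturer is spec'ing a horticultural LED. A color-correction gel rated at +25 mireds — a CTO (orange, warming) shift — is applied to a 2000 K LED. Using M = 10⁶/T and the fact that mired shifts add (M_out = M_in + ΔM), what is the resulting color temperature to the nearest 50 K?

1900 K

M_in = 10⁶/2000 = 500.00 mireds.
M_out = 500.00 + (+25) = 525.00 mireds.
T_out = 10⁶/525.00 = 1904.8 K → 1900 K.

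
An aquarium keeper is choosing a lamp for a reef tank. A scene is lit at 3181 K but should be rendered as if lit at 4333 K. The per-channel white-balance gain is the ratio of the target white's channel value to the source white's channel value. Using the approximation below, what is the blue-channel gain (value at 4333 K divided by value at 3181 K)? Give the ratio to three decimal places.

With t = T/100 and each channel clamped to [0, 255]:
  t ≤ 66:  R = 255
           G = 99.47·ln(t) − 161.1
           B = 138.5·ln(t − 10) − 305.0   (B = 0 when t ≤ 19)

1.482

At 3181 K (t = 31.81):
  B = 138.5·ln(31.81 − 10) − 305.0 = 138.5·ln 21.81 − 305.0 = 138.5·3.0824 − 305.0 = 121.908.
At 4333 K (t = 43.33):
  B = 138.5·ln(43.33 − 10) − 305.0 = 138.5·ln 33.33 − 305.0 = 138.5·3.5065 − 305.0 = 180.644.
Gain = 180.644 / 121.908 = 1.4818 → 1.482.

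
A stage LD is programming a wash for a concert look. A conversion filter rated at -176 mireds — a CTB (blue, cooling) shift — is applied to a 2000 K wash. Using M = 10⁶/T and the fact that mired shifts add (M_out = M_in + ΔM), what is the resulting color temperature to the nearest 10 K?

M_in = 10⁶/2000 = 500.00 mireds.
M_out = 500.00 + (-176) = 324.00 mireds.
T_out = 10⁶/324.00 = 3086.4 K → 3090 K.

3090 K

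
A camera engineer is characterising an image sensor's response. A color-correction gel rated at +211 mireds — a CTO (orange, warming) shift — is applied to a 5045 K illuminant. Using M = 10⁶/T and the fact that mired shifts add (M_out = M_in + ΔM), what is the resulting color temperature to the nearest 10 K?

M_in = 10⁶/5045 = 198.22 mireds.
M_out = 198.22 + (+211) = 409.22 mireds.
T_out = 10⁶/409.22 = 2443.7 K → 2440 K.

2440 K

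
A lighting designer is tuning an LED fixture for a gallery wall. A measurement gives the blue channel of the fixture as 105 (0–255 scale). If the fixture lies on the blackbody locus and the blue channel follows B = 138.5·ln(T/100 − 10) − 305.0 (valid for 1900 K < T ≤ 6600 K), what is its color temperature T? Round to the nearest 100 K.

2900 K

ln(t − 10) = (105 + 305.0) / 138.5 = 2.9603.
t − 10 = e^2.9603 = 19.304, so t = 29.304.
T = 100·t = 2930 K → 2900 K to the nearest 100 K.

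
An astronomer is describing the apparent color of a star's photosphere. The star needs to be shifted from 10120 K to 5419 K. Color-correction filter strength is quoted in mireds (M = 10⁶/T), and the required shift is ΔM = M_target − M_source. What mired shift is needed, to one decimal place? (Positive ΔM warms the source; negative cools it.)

M_source = 10⁶/10120 = 98.814; M_target = 10⁶/5419 = 184.536.
ΔM = 184.536 − 98.814 = 85.722 → +85.7 mireds, a warming shift.

+85.7 mireds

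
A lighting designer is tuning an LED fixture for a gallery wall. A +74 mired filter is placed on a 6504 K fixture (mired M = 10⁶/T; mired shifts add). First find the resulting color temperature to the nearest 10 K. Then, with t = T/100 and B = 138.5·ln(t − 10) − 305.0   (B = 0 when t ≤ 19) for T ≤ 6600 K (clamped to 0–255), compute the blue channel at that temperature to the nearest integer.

183

M_in = 10⁶/6504 = 153.75; M_out = 153.75 + (+74) = 227.75.
T_out = 10⁶/227.75 = 4390.7 K → 4390 K; t = 43.9.
B = 138.5·ln(43.9 − 10) − 305.0 = 138.5·ln 33.9 − 305.0 = 138.5·3.5234 − 305.0 = 182.993.
Rounded: 183.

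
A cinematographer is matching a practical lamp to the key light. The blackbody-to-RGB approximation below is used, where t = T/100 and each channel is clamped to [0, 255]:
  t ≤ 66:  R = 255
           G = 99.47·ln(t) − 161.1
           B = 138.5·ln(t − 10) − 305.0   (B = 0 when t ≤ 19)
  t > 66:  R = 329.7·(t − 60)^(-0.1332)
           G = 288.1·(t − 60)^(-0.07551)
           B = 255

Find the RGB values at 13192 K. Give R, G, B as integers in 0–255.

t = 13192/100 = 131.92; the t > 66 branch applies.
R = 329.7·(131.92 − 60)^(-0.1332) = 329.7·71.92^(-0.1332) = 329.7·0.56581 = 186.546.
G = 288.1·(131.92 − 60)^(-0.07551) = 288.1·71.92^(-0.07551) = 288.1·0.72408 = 208.609.
B = 255 by definition for t > 66.
Rounded: (187, 209, 255).

R=187, G=209, B=255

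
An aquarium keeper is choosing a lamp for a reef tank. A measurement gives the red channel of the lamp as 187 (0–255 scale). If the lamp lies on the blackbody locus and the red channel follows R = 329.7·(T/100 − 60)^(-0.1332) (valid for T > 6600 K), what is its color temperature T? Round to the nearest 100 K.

13100 K

(t − 60)^(-0.1332) = 187/329.7 = 0.56718.
t − 60 = 0.56718^(1/-0.1332) = 0.56718^(-7.508) = 70.620, so t = 130.620.
T = 100·t = 13062 K → 13100 K to the nearest 100 K.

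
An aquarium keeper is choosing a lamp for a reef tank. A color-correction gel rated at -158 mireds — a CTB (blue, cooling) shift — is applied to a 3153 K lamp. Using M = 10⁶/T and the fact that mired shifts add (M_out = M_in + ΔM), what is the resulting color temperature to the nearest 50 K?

6300 K

M_in = 10⁶/3153 = 317.16 mireds.
M_out = 317.16 + (-158) = 159.16 mireds.
T_out = 10⁶/159.16 = 6283.1 K → 6300 K.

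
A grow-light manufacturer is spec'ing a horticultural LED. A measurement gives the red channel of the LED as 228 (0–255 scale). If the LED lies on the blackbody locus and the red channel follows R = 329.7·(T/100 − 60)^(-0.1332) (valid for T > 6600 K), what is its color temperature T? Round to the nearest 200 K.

7600 K

(t − 60)^(-0.1332) = 228/329.7 = 0.69154.
t − 60 = 0.69154^(1/-0.1332) = 0.69154^(-7.508) = 15.943, so t = 75.943.
T = 100·t = 7594 K → 7600 K to the nearest 200 K.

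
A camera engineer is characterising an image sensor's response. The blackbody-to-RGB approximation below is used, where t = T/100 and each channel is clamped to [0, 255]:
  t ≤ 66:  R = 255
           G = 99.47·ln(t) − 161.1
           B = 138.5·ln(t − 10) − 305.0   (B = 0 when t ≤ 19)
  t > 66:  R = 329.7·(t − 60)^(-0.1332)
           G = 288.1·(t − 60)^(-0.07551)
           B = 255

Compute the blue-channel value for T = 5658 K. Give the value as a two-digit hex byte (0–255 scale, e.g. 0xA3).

0xE3

t = 5658/100 = 56.58; the t ≤ 66 branch applies.
B = 138.5·ln(56.58 − 10) − 305.0 = 138.5·ln 46.58 − 305.0 = 138.5·3.8412 − 305.0 = 227.002.
Rounded: 227; in hex, 0xE3.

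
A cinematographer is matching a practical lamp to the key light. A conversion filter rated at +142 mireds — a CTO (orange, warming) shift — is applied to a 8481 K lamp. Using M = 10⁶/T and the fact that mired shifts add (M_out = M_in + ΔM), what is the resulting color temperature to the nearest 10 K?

M_in = 10⁶/8481 = 117.91 mireds.
M_out = 117.91 + (+142) = 259.91 mireds.
T_out = 10⁶/259.91 = 3847.5 K → 3850 K.

3850 K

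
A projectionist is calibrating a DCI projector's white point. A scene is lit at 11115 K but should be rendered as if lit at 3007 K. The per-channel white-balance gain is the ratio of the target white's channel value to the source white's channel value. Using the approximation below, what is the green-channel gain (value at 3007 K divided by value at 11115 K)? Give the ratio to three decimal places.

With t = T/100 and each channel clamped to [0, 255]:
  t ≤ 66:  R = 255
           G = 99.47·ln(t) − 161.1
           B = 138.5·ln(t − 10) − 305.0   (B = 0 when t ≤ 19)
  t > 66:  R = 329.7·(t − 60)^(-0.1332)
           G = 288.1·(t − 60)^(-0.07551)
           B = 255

At 11115 K (t = 111.15):
  G = 288.1·(111.15 − 60)^(-0.07551) = 288.1·51.15^(-0.07551) = 288.1·0.74296 = 214.047.
At 3007 K (t = 30.07):
  G = 99.47·ln 30.07 − 161.1 = 99.47·3.4035 − 161.1 = 177.449.
Gain = 177.449 / 214.047 = 0.8290 → 0.829.

0.829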